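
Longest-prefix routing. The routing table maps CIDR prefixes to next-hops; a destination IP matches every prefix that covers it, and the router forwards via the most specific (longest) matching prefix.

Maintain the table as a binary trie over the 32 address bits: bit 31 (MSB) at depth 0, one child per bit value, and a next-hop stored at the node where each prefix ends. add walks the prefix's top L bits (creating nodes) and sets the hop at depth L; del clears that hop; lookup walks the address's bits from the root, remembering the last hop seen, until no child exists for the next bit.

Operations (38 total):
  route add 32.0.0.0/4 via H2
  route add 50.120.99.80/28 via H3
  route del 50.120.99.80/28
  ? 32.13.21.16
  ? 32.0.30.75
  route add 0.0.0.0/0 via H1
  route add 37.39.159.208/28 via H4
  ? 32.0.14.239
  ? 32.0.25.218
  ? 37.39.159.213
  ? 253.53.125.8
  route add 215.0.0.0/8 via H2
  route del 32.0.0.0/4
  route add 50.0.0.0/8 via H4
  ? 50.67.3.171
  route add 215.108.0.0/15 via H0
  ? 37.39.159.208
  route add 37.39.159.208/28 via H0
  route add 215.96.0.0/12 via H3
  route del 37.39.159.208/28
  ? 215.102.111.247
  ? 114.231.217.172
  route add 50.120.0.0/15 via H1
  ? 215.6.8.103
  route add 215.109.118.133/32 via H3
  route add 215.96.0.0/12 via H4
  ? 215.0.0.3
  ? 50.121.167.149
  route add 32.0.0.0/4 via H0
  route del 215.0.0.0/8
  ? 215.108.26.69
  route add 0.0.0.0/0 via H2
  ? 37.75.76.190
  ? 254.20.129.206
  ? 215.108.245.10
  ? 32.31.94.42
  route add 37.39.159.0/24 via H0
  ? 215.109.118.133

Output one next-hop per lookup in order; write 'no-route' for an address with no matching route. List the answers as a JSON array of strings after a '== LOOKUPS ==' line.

Trace:
  add 32.0.0.0/4 -> H2 at depth 4
  add 50.120.99.80/28 -> H3 at depth 28
  del 50.120.99.80/28 (clear depth 28)
  lookup 32.13.21.16: bits 0010 walk d0:-→d1:-→d2:-→d3:-→d4:H2 -> H2
  lookup 32.0.30.75: bits 0010 walk d0:-→d1:-→d2:-→d3:-→d4:H2 -> H2
  add 0.0.0.0/0 -> H1 at depth 0
  add 37.39.159.208/28 -> H4 at depth 28
  lookup 32.0.14.239: bits 00100 walk d0:H1→d1:-→d2:-→d3:-→d4:H2→d5:- -> H2
  lookup 32.0.25.218: bits 00100 walk d0:H1→d1:-→d2:-→d3:-→d4:H2→d5:- -> H2
  lookup 37.39.159.213: bits 0010010100100111100111111101 walk d0:H1→d1:-→d2:-→d3:-→d4:H2→d5:-→d6:-→d7:-→d8:-→d9:-→d10:-→d11:-→d12:-→d13:-→d14:-→d15:-→d16:-→d17:-→d18:-→d19:-→d20:-→d21:-→d22:-→d23:-→d24:-→d25:-→d26:-→d27:-→d28:H4 -> H4
  lookup 253.53.125.8: bits ε walk d0:H1 -> H1
  add 215.0.0.0/8 -> H2 at depth 8
  del 32.0.0.0/4 (clear depth 4)
  add 50.0.0.0/8 -> H4 at depth 8
  lookup 50.67.3.171: bits 0011001001 walk d0:H1→d1:-→d2:-→d3:-→d4:-→d5:-→d6:-→d7:-→d8:H4→d9:-→d10:- -> H4
  add 215.108.0.0/15 -> H0 at depth 15
  lookup 37.39.159.208: bits 0010010100100111100111111101 walk d0:H1→d1:-→d2:-→d3:-→d4:-→d5:-→d6:-→d7:-→d8:-→d9:-→d10:-→d11:-→d12:-→d13:-→d14:-→d15:-→d16:-→d17:-→d18:-→d19:-→d20:-→d21:-→d22:-→d23:-→d24:-→d25:-→d26:-→d27:-→d28:H4 -> H4
  add 37.39.159.208/28 -> H0 at depth 28
  add 215.96.0.0/12 -> H3 at depth 12
  del 37.39.159.208/28 (clear depth 28)
  lookup 215.102.111.247: bits 110101110110 walk d0:H1→d1:-→d2:-→d3:-→d4:-→d5:-→d6:-→d7:-→d8:H2→d9:-→d10:-→d11:-→d12:H3 -> H3
  lookup 114.231.217.172: bits 0 walk d0:H1→d1:- -> H1
  add 50.120.0.0/15 -> H1 at depth 15
  lookup 215.6.8.103: bits 110101110 walk d0:H1→d1:-→d2:-→d3:-→d4:-→d5:-→d6:-→d7:-→d8:H2→d9:- -> H2
  add 215.109.118.133/32 -> H3 at depth 32
  add 215.96.0.0/12 -> H4 at depth 12
  lookup 215.0.0.3: bits 110101110 walk d0:H1→d1:-→d2:-→d3:-→d4:-→d5:-→d6:-→d7:-→d8:H2→d9:- -> H2
  lookup 50.121.167.149: bits 001100100111100 walk d0:H1→d1:-→d2:-→d3:-→d4:-→d5:-→d6:-→d7:-→d8:H4→d9:-→d10:-→d11:-→d12:-→d13:-→d14:-→d15:H1 -> H1
  add 32.0.0.0/4 -> H0 at depth 4
  del 215.0.0.0/8 (clear depth 8)
  lookup 215.108.26.69: bits 110101110110110 walk d0:H1→d1:-→d2:-→d3:-→d4:-→d5:-→d6:-→d7:-→d8:-→d9:-→d10:-→d11:-→d12:H4→d13:-→d14:-→d15:H0 -> H0
  add 0.0.0.0/0 -> H2 at depth 0
  lookup 37.75.76.190: bits 001001010 walk d0:H2→d1:-→d2:-→d3:-→d4:H0→d5:-→d6:-→d7:-→d8:-→d9:- -> H0
  lookup 254.20.129.206: bits 11 walk d0:H2→d1:-→d2:- -> H2
  lookup 215.108.245.10: bits 110101110110110 walk d0:H2→d1:-→d2:-→d3:-→d4:-→d5:-→d6:-→d7:-→d8:-→d9:-→d10:-→d11:-→d12:H4→d13:-→d14:-→d15:H0 -> H0
  lookup 32.31.94.42: bits 00100 walk d0:H2→d1:-→d2:-→d3:-→d4:H0→d5:- -> H0
  add 37.39.159.0/24 -> H0 at depth 24
  lookup 215.109.118.133: bits 11010111011011010111011010000101 walk d0:H2→d1:-→d2:-→d3:-→d4:-→d5:-→d6:-→d7:-→d8:-→d9:-→d10:-→d11:-→d12:H4→d13:-→d14:-→d15:H0→d16:-→d17:-→d18:-→d19:-→d20:-→d21:-→d22:-→d23:-→d24:-→d25:-→d26:-→d27:-→d28:-→d29:-→d30:-→d31:-→d32:H3 -> H3

== LOOKUPS ==
["H2","H2","H2","H2","H4","H1","H4","H4","H3","H1","H2","H2","H1","H0","H0","H2","H0","H0","H3"]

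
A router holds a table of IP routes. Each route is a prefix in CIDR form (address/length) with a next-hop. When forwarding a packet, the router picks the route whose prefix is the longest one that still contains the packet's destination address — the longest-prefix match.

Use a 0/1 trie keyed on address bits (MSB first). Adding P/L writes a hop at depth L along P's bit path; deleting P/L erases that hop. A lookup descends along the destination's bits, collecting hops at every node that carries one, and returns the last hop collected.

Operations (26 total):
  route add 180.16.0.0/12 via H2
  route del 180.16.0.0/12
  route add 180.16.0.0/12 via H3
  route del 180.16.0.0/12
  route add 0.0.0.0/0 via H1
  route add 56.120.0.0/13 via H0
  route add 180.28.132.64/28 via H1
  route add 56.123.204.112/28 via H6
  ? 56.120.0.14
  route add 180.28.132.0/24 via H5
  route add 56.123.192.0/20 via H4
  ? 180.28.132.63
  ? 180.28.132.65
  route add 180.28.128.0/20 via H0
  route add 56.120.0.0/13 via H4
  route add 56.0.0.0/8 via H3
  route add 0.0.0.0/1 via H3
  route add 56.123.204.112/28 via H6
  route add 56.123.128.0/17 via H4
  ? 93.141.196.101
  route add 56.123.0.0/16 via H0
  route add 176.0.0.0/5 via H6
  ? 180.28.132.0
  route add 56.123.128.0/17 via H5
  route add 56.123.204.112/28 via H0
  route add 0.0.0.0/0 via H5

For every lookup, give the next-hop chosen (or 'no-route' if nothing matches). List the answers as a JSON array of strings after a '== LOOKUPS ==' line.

Apply in order:
  add 180.16.0.0/12 -> H2 at depth 12
  - 180.16.0.0/12 clear@12
  add 180.16.0.0/12 -> H3 at depth 12
  - 180.16.0.0/12 clear@12
  add 0.0.0.0/0 -> H1 at depth 0
  add 56.120.0.0/13 -> H0 at depth 13
  add 180.28.132.64/28 -> H1 at depth 28
  add 56.123.204.112/28 -> H6 at depth 28
  Q 56.120.0.14: descend 00111000011110 ; hops seen [H1,H0] ; pick H0
  add 180.28.132.0/24 -> H5 at depth 24
  add 56.123.192.0/20 -> H4 at depth 20
  Q 180.28.132.63: descend 1011010000011100100001000 ; hops seen [H1,H5] ; pick H5
  Q 180.28.132.65: descend 1011010000011100100001000100 ; hops seen [H1,H5,H1] ; pick H1
  add 180.28.128.0/20 -> H0 at depth 20
  add 56.120.0.0/13 -> H4 at depth 13
  add 56.0.0.0/8 -> H3 at depth 8
  add 0.0.0.0/1 -> H3 at depth 1
  add 56.123.204.112/28 -> H6 at depth 28
  add 56.123.128.0/17 -> H4 at depth 17
  Q 93.141.196.101: descend 0 ; hops seen [H1,H3] ; pick H3
  add 56.123.0.0/16 -> H0 at depth 16
  add 176.0.0.0/5 -> H6 at depth 5
  Q 180.28.132.0: descend 1011010000011100100001000 ; hops seen [H1,H6,H0,H5] ; pick H5
  add 56.123.128.0/17 -> H5 at depth 17
  add 56.123.204.112/28 -> H0 at depth 28
  add 0.0.0.0/0 -> H5 at depth 0

== LOOKUPS ==
["H0","H5","H1","H3","H5"]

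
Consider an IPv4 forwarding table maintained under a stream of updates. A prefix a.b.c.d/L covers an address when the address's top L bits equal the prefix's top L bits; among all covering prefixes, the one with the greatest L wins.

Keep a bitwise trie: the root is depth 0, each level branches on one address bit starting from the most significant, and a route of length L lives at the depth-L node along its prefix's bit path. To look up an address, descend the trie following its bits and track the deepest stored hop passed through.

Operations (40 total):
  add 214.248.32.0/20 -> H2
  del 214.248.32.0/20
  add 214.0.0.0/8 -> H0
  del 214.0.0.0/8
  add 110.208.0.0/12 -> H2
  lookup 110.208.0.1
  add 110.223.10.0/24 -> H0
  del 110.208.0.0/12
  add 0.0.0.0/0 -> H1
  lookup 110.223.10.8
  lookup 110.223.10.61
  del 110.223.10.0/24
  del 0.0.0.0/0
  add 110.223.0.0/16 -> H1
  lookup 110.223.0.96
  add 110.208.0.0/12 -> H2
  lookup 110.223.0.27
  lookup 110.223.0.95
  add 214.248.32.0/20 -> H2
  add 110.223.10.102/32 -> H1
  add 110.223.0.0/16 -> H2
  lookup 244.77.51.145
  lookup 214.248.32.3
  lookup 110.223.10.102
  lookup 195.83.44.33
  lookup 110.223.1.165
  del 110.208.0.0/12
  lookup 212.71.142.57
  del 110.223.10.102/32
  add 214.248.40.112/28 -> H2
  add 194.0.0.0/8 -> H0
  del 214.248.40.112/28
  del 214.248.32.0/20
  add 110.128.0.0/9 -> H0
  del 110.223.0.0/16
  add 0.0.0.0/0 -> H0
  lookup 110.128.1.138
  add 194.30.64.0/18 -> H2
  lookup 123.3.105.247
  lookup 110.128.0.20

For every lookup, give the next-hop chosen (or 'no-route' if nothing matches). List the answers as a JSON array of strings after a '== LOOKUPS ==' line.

Process each operation:
  add 214.248.32.0/20 -> H2 at depth 20
  - 214.248.32.0/20 clear@20
  add 214.0.0.0/8 -> H0 at depth 8
  - 214.0.0.0/8 clear@8
  add 110.208.0.0/12 -> H2 at depth 12
  Q 110.208.0.1: descend 011011101101 ; hops seen [H2] ; pick H2
  add 110.223.10.0/24 -> H0 at depth 24
  - 110.208.0.0/12 clear@12
  add 0.0.0.0/0 -> H1 at depth 0
  Q 110.223.10.8: descend 011011101101111100001010 ; hops seen [H1,H0] ; pick H0
  Q 110.223.10.61: descend 011011101101111100001010 ; hops seen [H1,H0] ; pick H0
  - 110.223.10.0/24 clear@24
  - 0.0.0.0/0 clear@0
  add 110.223.0.0/16 -> H1 at depth 16
  Q 110.223.0.96: descend 01101110110111110000 ; hops seen [H1] ; pick H1
  add 110.208.0.0/12 -> H2 at depth 12
  Q 110.223.0.27: descend 01101110110111110000 ; hops seen [H2,H1] ; pick H1
  Q 110.223.0.95: descend 01101110110111110000 ; hops seen [H2,H1] ; pick H1
  add 214.248.32.0/20 -> H2 at depth 20
  add 110.223.10.102/32 -> H1 at depth 32
  add 110.223.0.0/16 -> H2 at depth 16
  Q 244.77.51.145: descend 11 ; hops seen [∅] ; pick no-route
  Q 214.248.32.3: descend 11010110111110000010 ; hops seen [H2] ; pick H2
  Q 110.223.10.102: descend 01101110110111110000101001100110 ; hops seen [H2,H2,H1] ; pick H1
  Q 195.83.44.33: descend 110 ; hops seen [∅] ; pick no-route
  Q 110.223.1.165: descend 01101110110111110000 ; hops seen [H2,H2] ; pick H2
  - 110.208.0.0/12 clear@12
  Q 212.71.142.57: descend 110101 ; hops seen [∅] ; pick no-route
  - 110.223.10.102/32 clear@32
  add 214.248.40.112/28 -> H2 at depth 28
  add 194.0.0.0/8 -> H0 at depth 8
  - 214.248.40.112/28 clear@28
  - 214.248.32.0/20 clear@20
  add 110.128.0.0/9 -> H0 at depth 9
  - 110.223.0.0/16 clear@16
  add 0.0.0.0/0 -> H0 at depth 0
  Q 110.128.1.138: descend 011011101 ; hops seen [H0,H0] ; pick H0
  add 194.30.64.0/18 -> H2 at depth 18
  Q 123.3.105.247: descend 011 ; hops seen [H0] ; pick H0
  Q 110.128.0.20: descend 011011101 ; hops seen [H0,H0] ; pick H0

== LOOKUPS ==
["H2","H0","H0","H1","H1","H1","no-route","H2","H1","no-route","H2","no-route","H0","H0","H0"]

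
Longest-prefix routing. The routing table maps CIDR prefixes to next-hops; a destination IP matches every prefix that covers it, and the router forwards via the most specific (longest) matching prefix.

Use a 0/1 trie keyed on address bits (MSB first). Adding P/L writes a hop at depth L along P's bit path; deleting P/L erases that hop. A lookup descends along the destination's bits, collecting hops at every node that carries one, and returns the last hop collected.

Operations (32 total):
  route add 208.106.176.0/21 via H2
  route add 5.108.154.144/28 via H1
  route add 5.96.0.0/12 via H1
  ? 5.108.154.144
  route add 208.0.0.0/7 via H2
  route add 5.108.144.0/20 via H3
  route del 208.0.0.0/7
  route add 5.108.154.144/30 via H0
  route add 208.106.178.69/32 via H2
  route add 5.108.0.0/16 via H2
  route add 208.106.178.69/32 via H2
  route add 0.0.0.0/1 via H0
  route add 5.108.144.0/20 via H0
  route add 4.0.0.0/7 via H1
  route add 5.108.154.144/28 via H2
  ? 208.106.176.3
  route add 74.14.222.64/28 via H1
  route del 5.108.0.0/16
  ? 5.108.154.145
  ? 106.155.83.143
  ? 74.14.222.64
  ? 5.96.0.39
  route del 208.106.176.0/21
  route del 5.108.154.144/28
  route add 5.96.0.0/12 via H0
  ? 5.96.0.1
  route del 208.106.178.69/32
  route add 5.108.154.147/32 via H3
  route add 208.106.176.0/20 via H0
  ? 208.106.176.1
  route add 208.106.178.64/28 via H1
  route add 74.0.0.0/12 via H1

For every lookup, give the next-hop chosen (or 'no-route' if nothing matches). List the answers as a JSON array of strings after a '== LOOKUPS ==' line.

Trace:
  + 208.106.176.0/21 (H2) depth=21
  + 5.108.154.144/28 (H1) depth=28
  + 5.96.0.0/12 (H1) depth=12
  Q 5.108.154.144: descend 0000010101101100100110101001 ; hops seen [H1,H1] ; pick H1
  + 208.0.0.0/7 (H2) depth=7
  + 5.108.144.0/20 (H3) depth=20
  del 208.0.0.0/7 (clear depth 7)
  + 5.108.154.144/30 (H0) depth=30
  + 208.106.178.69/32 (H2) depth=32
  + 5.108.0.0/16 (H2) depth=16
  + 208.106.178.69/32 (H2) depth=32
  + 0.0.0.0/1 (H0) depth=1
  + 5.108.144.0/20 (H0) depth=20
  + 4.0.0.0/7 (H1) depth=7
  + 5.108.154.144/28 (H2) depth=28
  Q 208.106.176.3: descend 1101000001101010101100 ; hops seen [H2] ; pick H2
  + 74.14.222.64/28 (H1) depth=28
  del 5.108.0.0/16 (clear depth 16)
  Q 5.108.154.145: descend 000001010110110010011010100100 ; hops seen [H0,H1,H1,H0,H2,H0] ; pick H0
  Q 106.155.83.143: descend 01 ; hops seen [H0] ; pick H0
  Q 74.14.222.64: descend 0100101000001110110111100100 ; hops seen [H0,H1] ; pick H1
  Q 5.96.0.39: descend 000001010110 ; hops seen [H0,H1,H1] ; pick H1
  del 208.106.176.0/21 (clear depth 21)
  del 5.108.154.144/28 (clear depth 28)
  + 5.96.0.0/12 (H0) depth=12
  Q 5.96.0.1: descend 000001010110 ; hops seen [H0,H1,H0] ; pick H0
  del 208.106.178.69/32 (clear depth 32)
  + 5.108.154.147/32 (H3) depth=32
  + 208.106.176.0/20 (H0) depth=20
  Q 208.106.176.1: descend 1101000001101010101100 ; hops seen [H0] ; pick H0
  + 208.106.178.64/28 (H1) depth=28
  + 74.0.0.0/12 (H1) depth=12

== LOOKUPS ==
["H1","H2","H0","H0","H1","H1","H0","H0"]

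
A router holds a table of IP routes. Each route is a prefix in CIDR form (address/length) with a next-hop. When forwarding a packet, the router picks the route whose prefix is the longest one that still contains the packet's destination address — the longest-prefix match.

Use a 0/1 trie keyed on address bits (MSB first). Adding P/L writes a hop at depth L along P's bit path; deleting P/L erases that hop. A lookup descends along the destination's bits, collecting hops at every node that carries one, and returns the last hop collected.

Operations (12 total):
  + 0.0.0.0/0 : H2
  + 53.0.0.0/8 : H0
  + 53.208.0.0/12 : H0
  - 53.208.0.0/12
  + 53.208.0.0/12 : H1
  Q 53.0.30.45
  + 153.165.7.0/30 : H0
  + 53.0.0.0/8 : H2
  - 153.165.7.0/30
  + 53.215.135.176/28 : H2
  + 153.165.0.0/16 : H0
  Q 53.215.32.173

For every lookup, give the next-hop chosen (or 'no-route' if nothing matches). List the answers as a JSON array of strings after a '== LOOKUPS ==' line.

Apply in order:
  + 0.0.0.0/0 (H2) depth=0
  + 53.0.0.0/8 (H0) depth=8
  + 53.208.0.0/12 (H0) depth=12
  del 53.208.0.0/12 (clear depth 12)
  + 53.208.0.0/12 (H1) depth=12
  lookup 53.0.30.45: bits 00110101 walk d0:H2→d1:-→d2:-→d3:-→d4:-→d5:-→d6:-→d7:-→d8:H0 -> H0
  + 153.165.7.0/30 (H0) depth=30
  + 53.0.0.0/8 (H2) depth=8
  del 153.165.7.0/30 (clear depth 30)
  + 53.215.135.176/28 (H2) depth=28
  + 153.165.0.0/16 (H0) depth=16
  lookup 53.215.32.173: bits 0011010111010111 walk d0:H2→d1:-→d2:-→d3:-→d4:-→d5:-→d6:-→d7:-→d8:H2→d9:-→d10:-→d11:-→d12:H1→d13:-→d14:-→d15:-→d16:- -> H1

== LOOKUPS ==
["H0","H1"]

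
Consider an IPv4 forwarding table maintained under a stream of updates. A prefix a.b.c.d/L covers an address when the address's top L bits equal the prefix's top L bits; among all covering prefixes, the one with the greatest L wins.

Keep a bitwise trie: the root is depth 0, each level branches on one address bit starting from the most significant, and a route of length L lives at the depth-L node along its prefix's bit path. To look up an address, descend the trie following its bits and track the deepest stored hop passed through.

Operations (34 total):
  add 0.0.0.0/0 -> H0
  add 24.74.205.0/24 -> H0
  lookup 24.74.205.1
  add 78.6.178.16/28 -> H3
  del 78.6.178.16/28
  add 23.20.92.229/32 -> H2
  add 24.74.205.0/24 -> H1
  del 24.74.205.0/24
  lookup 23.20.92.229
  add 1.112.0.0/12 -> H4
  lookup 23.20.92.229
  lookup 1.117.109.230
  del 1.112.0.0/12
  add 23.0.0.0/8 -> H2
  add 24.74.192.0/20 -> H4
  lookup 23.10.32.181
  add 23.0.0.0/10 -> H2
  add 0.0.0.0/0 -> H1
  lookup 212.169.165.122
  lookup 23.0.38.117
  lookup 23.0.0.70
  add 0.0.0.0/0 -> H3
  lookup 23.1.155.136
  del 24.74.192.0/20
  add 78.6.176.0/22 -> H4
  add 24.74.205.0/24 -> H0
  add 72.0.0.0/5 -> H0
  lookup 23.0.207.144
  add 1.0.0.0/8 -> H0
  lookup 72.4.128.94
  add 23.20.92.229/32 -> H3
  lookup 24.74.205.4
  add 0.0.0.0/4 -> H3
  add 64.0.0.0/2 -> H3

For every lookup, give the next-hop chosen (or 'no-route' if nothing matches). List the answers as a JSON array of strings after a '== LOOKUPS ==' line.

Trace:
  + 0.0.0.0/0 (H0) depth=0
  + 24.74.205.0/24 (H0) depth=24
  Q 24.74.205.1: descend 000110000100101011001101 ; hops seen [H0,H0] ; pick H0
  + 78.6.178.16/28 (H3) depth=28
  - 78.6.178.16/28 clear@28
  + 23.20.92.229/32 (H2) depth=32
  + 24.74.205.0/24 (H1) depth=24
  - 24.74.205.0/24 clear@24
  Q 23.20.92.229: descend 00010111000101000101110011100101 ; hops seen [H0,H2] ; pick H2
  + 1.112.0.0/12 (H4) depth=12
  Q 23.20.92.229: descend 00010111000101000101110011100101 ; hops seen [H0,H2] ; pick H2
  Q 1.117.109.230: descend 000000010111 ; hops seen [H0,H4] ; pick H4
  - 1.112.0.0/12 clear@12
  + 23.0.0.0/8 (H2) depth=8
  + 24.74.192.0/20 (H4) depth=20
  Q 23.10.32.181: descend 00010111000 ; hops seen [H0,H2] ; pick H2
  + 23.0.0.0/10 (H2) depth=10
  + 0.0.0.0/0 (H1) depth=0
  Q 212.169.165.122: descend ε ; hops seen [H1] ; pick H1
  Q 23.0.38.117: descend 00010111000 ; hops seen [H1,H2,H2] ; pick H2
  Q 23.0.0.70: descend 00010111000 ; hops seen [H1,H2,H2] ; pick H2
  + 0.0.0.0/0 (H3) depth=0
  Q 23.1.155.136: descend 00010111000 ; hops seen [H3,H2,H2] ; pick H2
  - 24.74.192.0/20 clear@20
  + 78.6.176.0/22 (H4) depth=22
  + 24.74.205.0/24 (H0) depth=24
  + 72.0.0.0/5 (H0) depth=5
  Q 23.0.207.144: descend 00010111000 ; hops seen [H3,H2,H2] ; pick H2
  + 1.0.0.0/8 (H0) depth=8
  Q 72.4.128.94: descend 01001 ; hops seen [H3,H0] ; pick H0
  + 23.20.92.229/32 (H3) depth=32
  Q 24.74.205.4: descend 000110000100101011001101 ; hops seen [H3,H0] ; pick H0
  + 0.0.0.0/4 (H3) depth=4
  + 64.0.0.0/2 (H3) depth=2

== LOOKUPS ==
["H0","H2","H2","H4","H2","H1","H2","H2","H2","H2","H0","H0"]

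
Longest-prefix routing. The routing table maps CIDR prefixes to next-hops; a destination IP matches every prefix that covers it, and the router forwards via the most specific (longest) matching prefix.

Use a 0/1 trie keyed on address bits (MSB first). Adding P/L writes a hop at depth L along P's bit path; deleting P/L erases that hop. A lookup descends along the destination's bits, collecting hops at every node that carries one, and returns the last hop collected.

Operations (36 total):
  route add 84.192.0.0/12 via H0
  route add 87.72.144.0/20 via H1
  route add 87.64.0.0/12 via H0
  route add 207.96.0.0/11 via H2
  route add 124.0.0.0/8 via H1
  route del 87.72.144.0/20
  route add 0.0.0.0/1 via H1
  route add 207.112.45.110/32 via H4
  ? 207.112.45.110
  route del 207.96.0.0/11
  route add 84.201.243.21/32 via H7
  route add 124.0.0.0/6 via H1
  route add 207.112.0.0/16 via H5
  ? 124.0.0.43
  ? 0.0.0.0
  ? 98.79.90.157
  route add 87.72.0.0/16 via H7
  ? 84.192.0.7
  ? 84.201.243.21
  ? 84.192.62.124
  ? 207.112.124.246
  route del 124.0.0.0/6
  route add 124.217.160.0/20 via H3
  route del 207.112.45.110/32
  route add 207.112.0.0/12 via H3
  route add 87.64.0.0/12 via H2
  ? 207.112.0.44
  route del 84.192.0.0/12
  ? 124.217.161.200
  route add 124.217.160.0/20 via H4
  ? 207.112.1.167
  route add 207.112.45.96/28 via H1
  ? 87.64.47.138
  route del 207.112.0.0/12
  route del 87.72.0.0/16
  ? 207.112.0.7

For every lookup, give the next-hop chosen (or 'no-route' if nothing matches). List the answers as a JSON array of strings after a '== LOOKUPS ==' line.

Trace:
  add 84.192.0.0/12 -> H0 at depth 12
  add 87.72.144.0/20 -> H1 at depth 20
  add 87.64.0.0/12 -> H0 at depth 12
  add 207.96.0.0/11 -> H2 at depth 11
  add 124.0.0.0/8 -> H1 at depth 8
  - 87.72.144.0/20 clear@20
  add 0.0.0.0/1 -> H1 at depth 1
  add 207.112.45.110/32 -> H4 at depth 32
  lookup 207.112.45.110: bits 11001111011100000010110101101110 walk d0:-→d1:-→d2:-→d3:-→d4:-→d5:-→d6:-→d7:-→d8:-→d9:-→d10:-→d11:H2→d12:-→d13:-→d14:-→d15:-→d16:-→d17:-→d18:-→d19:-→d20:-→d21:-→d22:-→d23:-→d24:-→d25:-→d26:-→d27:-→d28:-→d29:-→d30:-→d31:-→d32:H4 -> H4
  - 207.96.0.0/11 clear@11
  add 84.201.243.21/32 -> H7 at depth 32
  add 124.0.0.0/6 -> H1 at depth 6
  add 207.112.0.0/16 -> H5 at depth 16
  lookup 124.0.0.43: bits 01111100 walk d0:-→d1:H1→d2:-→d3:-→d4:-→d5:-→d6:H1→d7:-→d8:H1 -> H1
  lookup 0.0.0.0: bits 0 walk d0:-→d1:H1 -> H1
  lookup 98.79.90.157: bits 011 walk d0:-→d1:H1→d2:-→d3:- -> H1
  add 87.72.0.0/16 -> H7 at depth 16
  lookup 84.192.0.7: bits 010101001100 walk d0:-→d1:H1→d2:-→d3:-→d4:-→d5:-→d6:-→d7:-→d8:-→d9:-→d10:-→d11:-→d12:H0 -> H0
  lookup 84.201.243.21: bits 01010100110010011111001100010101 walk d0:-→d1:H1→d2:-→d3:-→d4:-→d5:-→d6:-→d7:-→d8:-→d9:-→d10:-→d11:-→d12:H0→d13:-→d14:-→d15:-→d16:-→d17:-→d18:-→d19:-→d20:-→d21:-→d22:-→d23:-→d24:-→d25:-→d26:-→d27:-→d28:-→d29:-→d30:-→d31:-→d32:H7 -> H7
  lookup 84.192.62.124: bits 010101001100 walk d0:-→d1:H1→d2:-→d3:-→d4:-→d5:-→d6:-→d7:-→d8:-→d9:-→d10:-→d11:-→d12:H0 -> H0
  lookup 207.112.124.246: bits 11001111011100000 walk d0:-→d1:-→d2:-→d3:-→d4:-→d5:-→d6:-→d7:-→d8:-→d9:-→d10:-→d11:-→d12:-→d13:-→d14:-→d15:-→d16:H5→d17:- -> H5
  - 124.0.0.0/6 clear@6
  add 124.217.160.0/20 -> H3 at depth 20
  - 207.112.45.110/32 clear@32
  add 207.112.0.0/12 -> H3 at depth 12
  add 87.64.0.0/12 -> H2 at depth 12
  lookup 207.112.0.44: bits 110011110111000000 walk d0:-→d1:-→d2:-→d3:-→d4:-→d5:-→d6:-→d7:-→d8:-→d9:-→d10:-→d11:-→d12:H3→d13:-→d14:-→d15:-→d16:H5→d17:-→d18:- -> H5
  - 84.192.0.0/12 clear@12
  lookup 124.217.161.200: bits 01111100110110011010 walk d0:-→d1:H1→d2:-→d3:-→d4:-→d5:-→d6:-→d7:-→d8:H1→d9:-→d10:-→d11:-→d12:-→d13:-→d14:-→d15:-→d16:-→d17:-→d18:-→d19:-→d20:H3 -> H3
  add 124.217.160.0/20 -> H4 at depth 20
  lookup 207.112.1.167: bits 110011110111000000 walk d0:-→d1:-→d2:-→d3:-→d4:-→d5:-→d6:-→d7:-→d8:-→d9:-→d10:-→d11:-→d12:H3→d13:-→d14:-→d15:-→d16:H5→d17:-→d18:- -> H5
  add 207.112.45.96/28 -> H1 at depth 28
  lookup 87.64.47.138: bits 010101110100 walk d0:-→d1:H1→d2:-→d3:-→d4:-→d5:-→d6:-→d7:-→d8:-→d9:-→d10:-→d11:-→d12:H2 -> H2
  - 207.112.0.0/12 clear@12
  - 87.72.0.0/16 clear@16
  lookup 207.112.0.7: bits 110011110111000000 walk d0:-→d1:-→d2:-→d3:-→d4:-→d5:-→d6:-→d7:-→d8:-→d9:-→d10:-→d11:-→d12:-→d13:-→d14:-→d15:-→d16:H5→d17:-→d18:- -> H5

== LOOKUPS ==
["H4","H1","H1","H1","H0","H7","H0","H5","H5","H3","H5","H2","H5"]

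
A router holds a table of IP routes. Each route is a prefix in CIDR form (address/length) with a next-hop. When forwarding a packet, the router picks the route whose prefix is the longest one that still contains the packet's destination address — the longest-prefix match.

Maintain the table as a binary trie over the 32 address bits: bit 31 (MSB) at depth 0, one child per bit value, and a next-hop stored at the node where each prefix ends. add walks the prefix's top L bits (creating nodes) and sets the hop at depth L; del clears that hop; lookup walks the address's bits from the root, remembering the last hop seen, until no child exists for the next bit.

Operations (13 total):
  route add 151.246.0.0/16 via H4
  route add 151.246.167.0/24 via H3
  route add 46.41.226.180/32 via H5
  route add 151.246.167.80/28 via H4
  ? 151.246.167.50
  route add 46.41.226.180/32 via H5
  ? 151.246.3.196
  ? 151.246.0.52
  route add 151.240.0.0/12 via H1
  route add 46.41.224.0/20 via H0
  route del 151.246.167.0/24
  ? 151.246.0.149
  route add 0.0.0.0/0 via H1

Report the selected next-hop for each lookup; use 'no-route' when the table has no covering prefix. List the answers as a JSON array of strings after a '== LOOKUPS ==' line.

Trace:
  + 151.246.0.0/16 (H4) depth=16
  + 151.246.167.0/24 (H3) depth=24
  + 46.41.226.180/32 (H5) depth=32
  + 151.246.167.80/28 (H4) depth=28
  Q 151.246.167.50: descend 1001011111110110101001110 ; hops seen [H4,H3] ; pick H3
  + 46.41.226.180/32 (H5) depth=32
  Q 151.246.3.196: descend 1001011111110110 ; hops seen [H4] ; pick H4
  Q 151.246.0.52: descend 1001011111110110 ; hops seen [H4] ; pick H4
  + 151.240.0.0/12 (H1) depth=12
  + 46.41.224.0/20 (H0) depth=20
  del 151.246.167.0/24 (clear depth 24)
  Q 151.246.0.149: descend 1001011111110110 ; hops seen [H1,H4] ; pick H4
  + 0.0.0.0/0 (H1) depth=0

== LOOKUPS ==
["H3","H4","H4","H4"]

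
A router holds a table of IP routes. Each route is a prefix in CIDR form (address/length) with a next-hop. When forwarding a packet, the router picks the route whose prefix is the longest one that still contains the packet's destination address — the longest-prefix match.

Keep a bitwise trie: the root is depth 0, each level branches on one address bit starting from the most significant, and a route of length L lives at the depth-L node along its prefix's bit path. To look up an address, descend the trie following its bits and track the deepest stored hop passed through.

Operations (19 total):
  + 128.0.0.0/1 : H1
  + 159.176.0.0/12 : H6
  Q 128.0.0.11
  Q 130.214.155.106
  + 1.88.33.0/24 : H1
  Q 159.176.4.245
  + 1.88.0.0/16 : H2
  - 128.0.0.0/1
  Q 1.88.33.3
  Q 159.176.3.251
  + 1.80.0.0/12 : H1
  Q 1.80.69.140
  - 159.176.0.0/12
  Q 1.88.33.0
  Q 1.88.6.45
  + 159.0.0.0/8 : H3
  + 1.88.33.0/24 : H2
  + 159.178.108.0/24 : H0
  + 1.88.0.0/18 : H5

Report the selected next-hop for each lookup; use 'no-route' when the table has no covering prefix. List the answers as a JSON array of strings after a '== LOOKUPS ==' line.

Process each operation:
  add 128.0.0.0/1 -> H1 at depth 1
  add 159.176.0.0/12 -> H6 at depth 12
  lookup 128.0.0.11: bits 100 walk d0:-→d1:H1→d2:-→d3:- -> H1
  lookup 130.214.155.106: bits 100 walk d0:-→d1:H1→d2:-→d3:- -> H1
  add 1.88.33.0/24 -> H1 at depth 24
  lookup 159.176.4.245: bits 100111111011 walk d0:-→d1:H1→d2:-→d3:-→d4:-→d5:-→d6:-→d7:-→d8:-→d9:-→d10:-→d11:-→d12:H6 -> H6
  add 1.88.0.0/16 -> H2 at depth 16
  del 128.0.0.0/1 (clear depth 1)
  lookup 1.88.33.3: bits 000000010101100000100001 walk d0:-→d1:-→d2:-→d3:-→d4:-→d5:-→d6:-→d7:-→d8:-→d9:-→d10:-→d11:-→d12:-→d13:-→d14:-→d15:-→d16:H2→d17:-→d18:-→d19:-→d20:-→d21:-→d22:-→d23:-→d24:H1 -> H1
  lookup 159.176.3.251: bits 100111111011 walk d0:-→d1:-→d2:-→d3:-→d4:-→d5:-→d6:-→d7:-→d8:-→d9:-→d10:-→d11:-→d12:H6 -> H6
  add 1.80.0.0/12 -> H1 at depth 12
  lookup 1.80.69.140: bits 000000010101 walk d0:-→d1:-→d2:-→d3:-→d4:-→d5:-→d6:-→d7:-→d8:-→d9:-→d10:-→d11:-→d12:H1 -> H1
  del 159.176.0.0/12 (clear depth 12)
  lookup 1.88.33.0: bits 000000010101100000100001 walk d0:-→d1:-→d2:-→d3:-→d4:-→d5:-→d6:-→d7:-→d8:-→d9:-→d10:-→d11:-→d12:H1→d13:-→d14:-→d15:-→d16:H2→d17:-→d18:-→d19:-→d20:-→d21:-→d22:-→d23:-→d24:H1 -> H1
  lookup 1.88.6.45: bits 000000010101100000 walk d0:-→d1:-→d2:-→d3:-→d4:-→d5:-→d6:-→d7:-→d8:-→d9:-→d10:-→d11:-→d12:H1→d13:-→d14:-→d15:-→d16:H2→d17:-→d18:- -> H2
  add 159.0.0.0/8 -> H3 at depth 8
  add 1.88.33.0/24 -> H2 at depth 24
  add 159.178.108.0/24 -> H0 at depth 24
  add 1.88.0.0/18 -> H5 at depth 18

== LOOKUPS ==
["H1","H1","H6","H1","H6","H1","H1","H2"]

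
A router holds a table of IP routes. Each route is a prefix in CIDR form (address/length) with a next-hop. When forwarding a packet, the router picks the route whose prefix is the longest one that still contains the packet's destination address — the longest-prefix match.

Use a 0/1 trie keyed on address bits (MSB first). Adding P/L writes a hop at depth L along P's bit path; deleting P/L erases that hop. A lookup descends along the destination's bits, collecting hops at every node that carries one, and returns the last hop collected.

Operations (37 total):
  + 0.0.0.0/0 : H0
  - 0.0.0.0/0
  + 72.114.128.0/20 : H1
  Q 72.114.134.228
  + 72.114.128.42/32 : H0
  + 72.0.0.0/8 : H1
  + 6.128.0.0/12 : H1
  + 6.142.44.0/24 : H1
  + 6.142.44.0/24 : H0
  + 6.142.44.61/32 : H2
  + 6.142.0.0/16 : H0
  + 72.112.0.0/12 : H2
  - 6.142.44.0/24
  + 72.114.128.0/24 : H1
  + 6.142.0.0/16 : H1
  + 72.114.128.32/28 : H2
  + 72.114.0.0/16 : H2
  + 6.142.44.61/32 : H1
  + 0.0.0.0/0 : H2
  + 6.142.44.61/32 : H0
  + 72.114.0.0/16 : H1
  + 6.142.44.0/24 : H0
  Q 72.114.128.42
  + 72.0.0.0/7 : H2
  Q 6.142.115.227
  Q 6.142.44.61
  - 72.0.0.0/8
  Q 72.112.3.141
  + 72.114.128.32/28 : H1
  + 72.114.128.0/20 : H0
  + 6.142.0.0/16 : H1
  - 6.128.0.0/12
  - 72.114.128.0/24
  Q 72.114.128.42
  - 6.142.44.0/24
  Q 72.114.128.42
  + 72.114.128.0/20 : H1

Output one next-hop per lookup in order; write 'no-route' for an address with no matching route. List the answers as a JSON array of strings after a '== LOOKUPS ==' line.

Trace:
  add 0.0.0.0/0 -> H0 at depth 0
  - 0.0.0.0/0 clear@0
  add 72.114.128.0/20 -> H1 at depth 20
  lookup 72.114.134.228: bits 01001000011100101000 walk d0:-→d1:-→d2:-→d3:-→d4:-→d5:-→d6:-→d7:-→d8:-→d9:-→d10:-→d11:-→d12:-→d13:-→d14:-→d15:-→d16:-→d17:-→d18:-→d19:-→d20:H1 -> H1
  add 72.114.128.42/32 -> H0 at depth 32
  add 72.0.0.0/8 -> H1 at depth 8
  add 6.128.0.0/12 -> H1 at depth 12
  add 6.142.44.0/24 -> H1 at depth 24
  add 6.142.44.0/24 -> H0 at depth 24
  add 6.142.44.61/32 -> H2 at depth 32
  add 6.142.0.0/16 -> H0 at depth 16
  add 72.112.0.0/12 -> H2 at depth 12
  - 6.142.44.0/24 clear@24
  add 72.114.128.0/24 -> H1 at depth 24
  add 6.142.0.0/16 -> H1 at depth 16
  add 72.114.128.32/28 -> H2 at depth 28
  add 72.114.0.0/16 -> H2 at depth 16
  add 6.142.44.61/32 -> H1 at depth 32
  add 0.0.0.0/0 -> H2 at depth 0
  add 6.142.44.61/32 -> H0 at depth 32
  add 72.114.0.0/16 -> H1 at depth 16
  add 6.142.44.0/24 -> H0 at depth 24
  lookup 72.114.128.42: bits 01001000011100101000000000101010 walk d0:H2→d1:-→d2:-→d3:-→d4:-→d5:-→d6:-→d7:-→d8:H1→d9:-→d10:-→d11:-→d12:H2→d13:-→d14:-→d15:-→d16:H1→d17:-→d18:-→d19:-→d20:H1→d21:-→d22:-→d23:-→d24:H1→d25:-→d26:-→d27:-→d28:H2→d29:-→d30:-→d31:-→d32:H0 -> H0
  add 72.0.0.0/7 -> H2 at depth 7
  lookup 6.142.115.227: bits 00000110100011100 walk d0:H2→d1:-→d2:-→d3:-→d4:-→d5:-→d6:-→d7:-→d8:-→d9:-→d10:-→d11:-→d12:H1→d13:-→d14:-→d15:-→d16:H1→d17:- -> H1
  lookup 6.142.44.61: bits 00000110100011100010110000111101 walk d0:H2→d1:-→d2:-→d3:-→d4:-→d5:-→d6:-→d7:-→d8:-→d9:-→d10:-→d11:-→d12:H1→d13:-→d14:-→d15:-→d16:H1→d17:-→d18:-→d19:-→d20:-→d21:-→d22:-→d23:-→d24:H0→d25:-→d26:-→d27:-→d28:-→d29:-→d30:-→d31:-→d32:H0 -> H0
  - 72.0.0.0/8 clear@8
  lookup 72.112.3.141: bits 01001000011100 walk d0:H2→d1:-→d2:-→d3:-→d4:-→d5:-→d6:-→d7:H2→d8:-→d9:-→d10:-→d11:-→d12:H2→d13:-→d14:- -> H2
  add 72.114.128.32/28 -> H1 at depth 28
  add 72.114.128.0/20 -> H0 at depth 20
  add 6.142.0.0/16 -> H1 at depth 16
  - 6.128.0.0/12 clear@12
  - 72.114.128.0/24 clear@24
  lookup 72.114.128.42: bits 01001000011100101000000000101010 walk d0:H2→d1:-→d2:-→d3:-→d4:-→d5:-→d6:-→d7:H2→d8:-→d9:-→d10:-→d11:-→d12:H2→d13:-→d14:-→d15:-→d16:H1→d17:-→d18:-→d19:-→d20:H0→d21:-→d22:-→d23:-→d24:-→d25:-→d26:-→d27:-→d28:H1→d29:-→d30:-→d31:-→d32:H0 -> H0
  - 6.142.44.0/24 clear@24
  lookup 72.114.128.42: bits 01001000011100101000000000101010 walk d0:H2→d1:-→d2:-→d3:-→d4:-→d5:-→d6:-→d7:H2→d8:-→d9:-→d10:-→d11:-→d12:H2→d13:-→d14:-→d15:-→d16:H1→d17:-→d18:-→d19:-→d20:H0→d21:-→d22:-→d23:-→d24:-→d25:-→d26:-→d27:-→d28:H1→d29:-→d30:-→d31:-→d32:H0 -> H0
  add 72.114.128.0/20 -> H1 at depth 20

== LOOKUPS ==
["H1","H0","H1","H0","H2","H0","H0"]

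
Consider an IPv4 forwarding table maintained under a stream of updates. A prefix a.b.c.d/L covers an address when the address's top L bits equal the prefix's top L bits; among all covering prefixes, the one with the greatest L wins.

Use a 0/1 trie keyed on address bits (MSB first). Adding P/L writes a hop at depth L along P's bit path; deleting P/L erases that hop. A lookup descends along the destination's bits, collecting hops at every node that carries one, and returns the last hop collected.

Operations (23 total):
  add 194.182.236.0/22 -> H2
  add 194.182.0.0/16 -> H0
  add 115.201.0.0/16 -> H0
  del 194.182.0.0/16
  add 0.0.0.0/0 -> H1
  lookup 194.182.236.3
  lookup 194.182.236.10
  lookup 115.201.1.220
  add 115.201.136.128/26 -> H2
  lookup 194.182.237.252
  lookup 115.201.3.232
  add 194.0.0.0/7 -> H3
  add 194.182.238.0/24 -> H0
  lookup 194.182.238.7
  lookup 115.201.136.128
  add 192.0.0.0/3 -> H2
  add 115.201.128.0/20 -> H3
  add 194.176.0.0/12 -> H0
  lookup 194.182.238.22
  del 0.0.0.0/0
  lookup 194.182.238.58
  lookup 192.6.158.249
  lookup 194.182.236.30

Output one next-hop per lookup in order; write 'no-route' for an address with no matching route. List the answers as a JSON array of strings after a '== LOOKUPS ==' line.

Apply in order:
  + 194.182.236.0/22 (H2) depth=22
  + 194.182.0.0/16 (H0) depth=16
  + 115.201.0.0/16 (H0) depth=16
  - 194.182.0.0/16 clear@16
  + 0.0.0.0/0 (H1) depth=0
  lookup 194.182.236.3: bits 1100001010110110111011 walk d0:H1→d1:-→d2:-→d3:-→d4:-→d5:-→d6:-→d7:-→d8:-→d9:-→d10:-→d11:-→d12:-→d13:-→d14:-→d15:-→d16:-→d17:-→d18:-→d19:-→d20:-→d21:-→d22:H2 -> H2
  lookup 194.182.236.10: bits 1100001010110110111011 walk d0:H1→d1:-→d2:-→d3:-→d4:-→d5:-→d6:-→d7:-→d8:-→d9:-→d10:-→d11:-→d12:-→d13:-→d14:-→d15:-→d16:-→d17:-→d18:-→d19:-→d20:-→d21:-→d22:H2 -> H2
  lookup 115.201.1.220: bits 0111001111001001 walk d0:H1→d1:-→d2:-→d3:-→d4:-→d5:-→d6:-→d7:-→d8:-→d9:-→d10:-→d11:-→d12:-→d13:-→d14:-→d15:-→d16:H0 -> H0
  + 115.201.136.128/26 (H2) depth=26
  lookup 194.182.237.252: bits 1100001010110110111011 walk d0:H1→d1:-→d2:-→d3:-→d4:-→d5:-→d6:-→d7:-→d8:-→d9:-→d10:-→d11:-→d12:-→d13:-→d14:-→d15:-→d16:-→d17:-→d18:-→d19:-→d20:-→d21:-→d22:H2 -> H2
  lookup 115.201.3.232: bits 0111001111001001 walk d0:H1→d1:-→d2:-→d3:-→d4:-→d5:-→d6:-→d7:-→d8:-→d9:-→d10:-→d11:-→d12:-→d13:-→d14:-→d15:-→d16:H0 -> H0
  + 194.0.0.0/7 (H3) depth=7
  + 194.182.238.0/24 (H0) depth=24
  lookup 194.182.238.7: bits 110000101011011011101110 walk d0:H1→d1:-→d2:-→d3:-→d4:-→d5:-→d6:-→d7:H3→d8:-→d9:-→d10:-→d11:-→d12:-→d13:-→d14:-→d15:-→d16:-→d17:-→d18:-→d19:-→d20:-→d21:-→d22:H2→d23:-→d24:H0 -> H0
  lookup 115.201.136.128: bits 01110011110010011000100010 walk d0:H1→d1:-→d2:-→d3:-→d4:-→d5:-→d6:-→d7:-→d8:-→d9:-→d10:-→d11:-→d12:-→d13:-→d14:-→d15:-→d16:H0→d17:-→d18:-→d19:-→d20:-→d21:-→d22:-→d23:-→d24:-→d25:-→d26:H2 -> H2
  + 192.0.0.0/3 (H2) depth=3
  + 115.201.128.0/20 (H3) depth=20
  + 194.176.0.0/12 (H0) depth=12
  lookup 194.182.238.22: bits 110000101011011011101110 walk d0:H1→d1:-→d2:-→d3:H2→d4:-→d5:-→d6:-→d7:H3→d8:-→d9:-→d10:-→d11:-→d12:H0→d13:-→d14:-→d15:-→d16:-→d17:-→d18:-→d19:-→d20:-→d21:-→d22:H2→d23:-→d24:H0 -> H0
  - 0.0.0.0/0 clear@0
  lookup 194.182.238.58: bits 110000101011011011101110 walk d0:-→d1:-→d2:-→d3:H2→d4:-→d5:-→d6:-→d7:H3→d8:-→d9:-→d10:-→d11:-→d12:H0→d13:-→d14:-→d15:-→d16:-→d17:-→d18:-→d19:-→d20:-→d21:-→d22:H2→d23:-→d24:H0 -> H0
  lookup 192.6.158.249: bits 110000 walk d0:-→d1:-→d2:-→d3:H2→d4:-→d5:-→d6:- -> H2
  lookup 194.182.236.30: bits 1100001010110110111011 walk d0:-→d1:-→d2:-→d3:H2→d4:-→d5:-→d6:-→d7:H3→d8:-→d9:-→d10:-→d11:-→d12:H0→d13:-→d14:-→d15:-→d16:-→d17:-→d18:-→d19:-→d20:-→d21:-→d22:H2 -> H2

== LOOKUPS ==
["H2","H2","H0","H2","H0","H0","H2","H0","H0","H2","H2"]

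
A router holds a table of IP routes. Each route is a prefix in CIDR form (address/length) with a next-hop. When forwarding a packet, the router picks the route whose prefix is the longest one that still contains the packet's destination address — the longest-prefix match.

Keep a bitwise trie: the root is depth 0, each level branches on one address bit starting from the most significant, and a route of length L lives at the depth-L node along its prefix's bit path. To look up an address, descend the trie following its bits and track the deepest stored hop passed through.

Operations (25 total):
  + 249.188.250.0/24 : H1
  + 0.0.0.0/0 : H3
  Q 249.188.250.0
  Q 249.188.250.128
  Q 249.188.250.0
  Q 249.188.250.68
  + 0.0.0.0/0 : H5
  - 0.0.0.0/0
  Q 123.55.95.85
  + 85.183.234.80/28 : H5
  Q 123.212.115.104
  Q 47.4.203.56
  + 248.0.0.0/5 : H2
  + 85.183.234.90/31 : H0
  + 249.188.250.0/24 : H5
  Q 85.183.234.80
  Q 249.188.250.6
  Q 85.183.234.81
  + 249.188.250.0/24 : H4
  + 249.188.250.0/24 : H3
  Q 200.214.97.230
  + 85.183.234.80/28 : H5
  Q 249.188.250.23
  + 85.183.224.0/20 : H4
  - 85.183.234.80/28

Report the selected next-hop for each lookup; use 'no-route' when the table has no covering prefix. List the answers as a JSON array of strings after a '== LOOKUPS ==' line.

Process each operation:
  + 249.188.250.0/24 (H1) depth=24
  + 0.0.0.0/0 (H3) depth=0
  lookup 249.188.250.0: bits 111110011011110011111010 walk d0:H3→d1:-→d2:-→d3:-→d4:-→d5:-→d6:-→d7:-→d8:-→d9:-→d10:-→d11:-→d12:-→d13:-→d14:-→d15:-→d16:-→d17:-→d18:-→d19:-→d20:-→d21:-→d22:-→d23:-→d24:H1 -> H1
  lookup 249.188.250.128: bits 111110011011110011111010 walk d0:H3→d1:-→d2:-→d3:-→d4:-→d5:-→d6:-→d7:-→d8:-→d9:-→d10:-→d11:-→d12:-→d13:-→d14:-→d15:-→d16:-→d17:-→d18:-→d19:-→d20:-→d21:-→d22:-→d23:-→d24:H1 -> H1
  lookup 249.188.250.0: bits 111110011011110011111010 walk d0:H3→d1:-→d2:-→d3:-→d4:-→d5:-→d6:-→d7:-→d8:-→d9:-→d10:-→d11:-→d12:-→d13:-→d14:-→d15:-→d16:-→d17:-→d18:-→d19:-→d20:-→d21:-→d22:-→d23:-→d24:H1 -> H1
  lookup 249.188.250.68: bits 111110011011110011111010 walk d0:H3→d1:-→d2:-→d3:-→d4:-→d5:-→d6:-→d7:-→d8:-→d9:-→d10:-→d11:-→d12:-→d13:-→d14:-→d15:-→d16:-→d17:-→d18:-→d19:-→d20:-→d21:-→d22:-→d23:-→d24:H1 -> H1
  + 0.0.0.0/0 (H5) depth=0
  del 0.0.0.0/0 (clear depth 0)
  lookup 123.55.95.85: bits ε walk d0:- -> no-route
  + 85.183.234.80/28 (H5) depth=28
  lookup 123.212.115.104: bits 01 walk d0:-→d1:-→d2:- -> no-route
  lookup 47.4.203.56: bits 0 walk d0:-→d1:- -> no-route
  + 248.0.0.0/5 (H2) depth=5
  + 85.183.234.90/31 (H0) depth=31
  + 249.188.250.0/24 (H5) depth=24
  lookup 85.183.234.80: bits 0101010110110111111010100101 walk d0:-→d1:-→d2:-→d3:-→d4:-→d5:-→d6:-→d7:-→d8:-→d9:-→d10:-→d11:-→d12:-→d13:-→d14:-→d15:-→d16:-→d17:-→d18:-→d19:-→d20:-→d21:-→d22:-→d23:-→d24:-→d25:-→d26:-→d27:-→d28:H5 -> H5
  lookup 249.188.250.6: bits 111110011011110011111010 walk d0:-→d1:-→d2:-→d3:-→d4:-→d5:H2→d6:-→d7:-→d8:-→d9:-→d10:-→d11:-→d12:-→d13:-→d14:-→d15:-→d16:-→d17:-→d18:-→d19:-→d20:-→d21:-→d22:-→d23:-→d24:H5 -> H5
  lookup 85.183.234.81: bits 0101010110110111111010100101 walk d0:-→d1:-→d2:-→d3:-→d4:-→d5:-→d6:-→d7:-→d8:-→d9:-→d10:-→d11:-→d12:-→d13:-→d14:-→d15:-→d16:-→d17:-→d18:-→d19:-→d20:-→d21:-→d22:-→d23:-→d24:-→d25:-→d26:-→d27:-→d28:H5 -> H5
  + 249.188.250.0/24 (H4) depth=24
  + 249.188.250.0/24 (H3) depth=24
  lookup 200.214.97.230: bits 11 walk d0:-→d1:-→d2:- -> no-route
  + 85.183.234.80/28 (H5) depth=28
  lookup 249.188.250.23: bits 111110011011110011111010 walk d0:-→d1:-→d2:-→d3:-→d4:-→d5:H2→d6:-→d7:-→d8:-→d9:-→d10:-→d11:-→d12:-→d13:-→d14:-→d15:-→d16:-→d17:-→d18:-→d19:-→d20:-→d21:-→d22:-→d23:-→d24:H3 -> H3
  + 85.183.224.0/20 (H4) depth=20
  del 85.183.234.80/28 (clear depth 28)

== LOOKUPS ==
["H1","H1","H1","H1","no-route","no-route","no-route","H5","H5","H5","no-route","H3"]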